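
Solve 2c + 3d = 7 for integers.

Step 1: Check solvability.
gcd(2, 3) = 1
Since 1 divides 7, solutions exist.

Step 2: Apply extended Euclidean algorithm to find gcd.
We find integers such that 2*x0 + 3*y0 = 1

Step 3: Scale the particular solution.
Multiply by 7/1 = 7:
c = -7, d = 7

Step 4: Verify.
2*(-7) + 3*(7) = 7 = 7 ✓

c = -7, d = 7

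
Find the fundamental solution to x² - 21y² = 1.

We seek the smallest positive integers (x, y) with x² - 21y² = 1, i.e., x² = 21y² + 1.
Try successive y values:
y = 1: x² = 21·1² + 1 = 22, not a perfect square
y = 2: x² = 21·2² + 1 = 85, not a perfect square
y = 3: x² = 21·3² + 1 = 190, not a perfect square
... continuing the search (or via continued fractions) ...
y = 12: x² = 21·12² + 1 = 3025, x = 55 ✓

Verify: 55² - 21·12² = 3025 - 3024 = 1 ✓

x = 55, y = 12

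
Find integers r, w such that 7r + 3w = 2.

Step 1: Check solvability.
gcd(7, 3) = 1
Since 1 divides 2, solutions exist.

Step 2: Apply extended Euclidean algorithm to find gcd.
We find integers such that 7*x0 + 3*y0 = 1

Step 3: Scale the particular solution.
Multiply by 2/1 = 2:
r = 2, w = -4

Step 4: Verify.
7*(2) + 3*(-4) = 2 = 2 ✓

r = 2, w = -4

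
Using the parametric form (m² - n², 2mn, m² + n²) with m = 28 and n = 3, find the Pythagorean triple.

a = m² - n² = 28² - 3² = 784 - 9 = 775
b = 2mn = 2·28·3 = 168
c = m² + n² = 784 + 9 = 793
Verify: 775² + 168² = 600625 + 28224 = 628849 = 793² ✓

(775, 168, 793)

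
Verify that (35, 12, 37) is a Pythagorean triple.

Compute a² + b²:
35² + 12² = 1225 + 144 = 1369
Compute c²:
37² = 1369
Since 1369 = 1369, it is a Pythagorean triple.

Yes, it is a Pythagorean triple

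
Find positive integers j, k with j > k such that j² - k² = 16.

Factor: j² - k² = (j+k)(j-k) = 16.
We need two factors of 16 with the same parity.
Use j+k = 8 and j-k = 2 (product 8·2 = 16).
Adding: 2j = 10, so j = 5.
Subtracting: 2k = 6, so k = 3.
Check: 5² - 3² = 25 - 9 = 16 ✓

j = 5, k = 3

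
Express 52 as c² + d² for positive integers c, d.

We need to find integers c, d > 0 such that c² + d² = 52.
Trying c = 4: d² = 52 - 4² = 52 - 16 = 36
d = 6
Check: 4² + 6² = 16 + 36 = 52 ✓

52 = 4² + 6²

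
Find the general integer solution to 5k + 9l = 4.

Step 1: Compute gcd(5, 9) = 1.
Since 1 divides 4, solutions exist.

Step 2: Find a particular solution using extended Euclidean algorithm.
We get k₀ = 8, l₀ = -4.
Check: 5*8 + 9*-4 = 4 = 4 ✓

Step 3: Write the general solution.
k = 8 + (9/1)t = 8 + 9t
l = -4 - (5/1)t = -4 - 5t
for any integer t.

k = 8 + 9t, l = -4 - 5t for integer t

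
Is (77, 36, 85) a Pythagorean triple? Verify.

Compute a² + b² = 77² + 36² = 5929 + 1296 = 7225
Compute c² = 85² = 7225
Since 7225 = 7225, confirmed.

Yes, it is a Pythagorean triple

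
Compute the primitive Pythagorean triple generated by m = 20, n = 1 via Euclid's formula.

a = m² - n² = 400 - 1 = 399
b = 2mn = 2·20·1 = 40
c = m² + n² = 400 + 1 = 401
Verify: 399² + 40² = 159201 + 1600 = 160801 = 401² ✓

(399, 40, 401)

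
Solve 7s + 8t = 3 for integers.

Step 1: Check solvability.
gcd(7, 8) = 1
Since 1 divides 3, solutions exist.

Step 2: Apply extended Euclidean algorithm to find gcd.
We find integers such that 7*x0 + 8*y0 = 1

Step 3: Scale the particular solution.
Multiply by 3/1 = 3:
s = -3, t = 3

Step 4: Verify.
7*(-3) + 8*(3) = 3 = 3 ✓

s = -3, t = 3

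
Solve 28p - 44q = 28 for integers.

Step 1: Check solvability.
gcd(28, 44) = 4
Since 4 divides 28, solutions exist.

Step 2: Apply extended Euclidean algorithm to find gcd.
We find integers such that 28*x0 + 44*y0 = 4

Step 3: Scale the particular solution.
Multiply by 28/4 = 7:
p = -21, q = -14

Step 4: Verify.
28*(-21) - 44*(-14) = 28 = 28 ✓

p = -21, q = -14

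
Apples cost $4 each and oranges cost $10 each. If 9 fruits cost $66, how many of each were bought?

Let a = apples, o = oranges.
a + o = 9
4a + 10o = 66
Substitute o = 9 - a:
4a + 10(9 - a) = 66
(4 - 10)a = 66 - 90
-6a = -24
a = 4, o = 9 - 4 = 5

Apples: 4, Oranges: 5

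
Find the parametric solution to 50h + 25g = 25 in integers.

Step 1: Compute gcd(50, 25) = 25.
Since 25 divides 25, solutions exist.

Step 2: Find a particular solution using extended Euclidean algorithm.
We get h₀ = 0, g₀ = 1.
Check: 50*0 + 25*1 = 25 = 25 ✓

Step 3: Write the general solution.
h = 0 + (25/25)t = 0 + 1t
g = 1 - (50/25)t = 1 - 2t
for any integer t.

h = 0 + 1t, g = 1 - 2t for integer t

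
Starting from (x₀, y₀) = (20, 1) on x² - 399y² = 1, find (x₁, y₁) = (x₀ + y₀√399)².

Solutions to x² - Dy² = 1 are generated by powers of (x₀ + y₀√D).
The next solution satisfies x₁ + y₁√399 = (x₀ + y₀√399)², giving:
x₁ = x₀² + 399y₀² = 20² + 399·1² = 400 + 399 = 799
y₁ = 2x₀y₀ = 2·20·1 = 40

Verify: 799² - 399·40² = 638401 - 638400 = 1 ✓

x = 799, y = 40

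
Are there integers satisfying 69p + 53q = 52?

Step 1: Compute gcd(69, 53).
gcd(69, 53) = 1

Step 2: Check divisibility.
Does 1 divide 52? 52 = 1 x 52, so yes.

By the theorem on linear Diophantine equations, 69p + 53q = 52 has integer solutions if and only if gcd(69, 53) divides 52. Since 1 | 52, solutions exist.

Yes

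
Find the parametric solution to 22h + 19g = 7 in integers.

Step 1: Compute gcd(22, 19) = 1.
Since 1 divides 7, solutions exist.

Step 2: Find a particular solution using extended Euclidean algorithm.
We get h₀ = -42, g₀ = 49.
Check: 22*-42 + 19*49 = 7 = 7 ✓

Step 3: Write the general solution.
h = -42 + (19/1)t = -42 + 19t
g = 49 - (22/1)t = 49 - 22t
for any integer t.

h = -42 + 19t, g = 49 - 22t for integer t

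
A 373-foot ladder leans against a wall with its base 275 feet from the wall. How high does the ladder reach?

The ladder, wall, and ground form a right triangle with hypotenuse 373 and one leg 275.
By the Pythagorean theorem: h² = 373² - 275² = 139129 - 75625 = 63504
h = √63504 = 252 feet

252 feet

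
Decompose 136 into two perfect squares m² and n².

We need to find integers m, n > 0 such that m² + n² = 136.
Trying m = 6: n² = 136 - 6² = 136 - 36 = 100
n = 10
Check: 6² + 10² = 36 + 100 = 136 ✓

136 = 6² + 10²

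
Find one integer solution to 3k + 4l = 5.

Step 1: Check solvability.
gcd(3, 4) = 1
Since 1 divides 5, solutions exist.

Step 2: Apply extended Euclidean algorithm to find gcd.
We find integers such that 3*x0 + 4*y0 = 1

Step 3: Scale the particular solution.
Multiply by 5/1 = 5:
k = -5, l = 5

Step 4: Verify.
3*(-5) + 4*(5) = 5 = 5 ✓

k = -5, l = 5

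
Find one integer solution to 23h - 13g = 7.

Step 1: Check solvability.
gcd(23, 13) = 1
Since 1 divides 7, solutions exist.

Step 2: Apply extended Euclidean algorithm to find gcd.
We find integers such that 23*x0 + 13*y0 = 1

Step 3: Scale the particular solution.
Multiply by 7/1 = 7:
h = 28, g = 49

Step 4: Verify.
23*(28) - 13*(49) = 7 = 7 ✓

h = 28, g = 49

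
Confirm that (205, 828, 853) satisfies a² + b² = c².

Compute a² + b² = 205² + 828² = 42025 + 685584 = 727609
Compute c² = 853² = 727609
Since 727609 = 727609, confirmed.

Yes, it is a Pythagorean triple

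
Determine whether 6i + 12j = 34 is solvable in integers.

Step 1: Compute gcd(6, 12).
gcd(6, 12) = 6

Step 2: Check divisibility.
Does 6 divide 34? 34 = 6 x 5 + 4, so no.

By the theorem on linear Diophantine equations, 6i + 12j = 34 has integer solutions if and only if gcd(6, 12) divides 34. Since 6 does not divide 34, no solutions exist.

No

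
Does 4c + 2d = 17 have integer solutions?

Step 1: Compute gcd(4, 2).
gcd(4, 2) = 2

Step 2: Check divisibility.
Does 2 divide 17? 17 = 2 x 8 + 1, so no.

By the theorem on linear Diophantine equations, 4c + 2d = 17 has integer solutions if and only if gcd(4, 2) divides 17. Since 2 does not divide 17, no solutions exist.

No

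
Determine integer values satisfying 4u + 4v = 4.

Step 1: Check solvability.
gcd(4, 4) = 4
Since 4 divides 4, solutions exist.

Step 2: Apply extended Euclidean algorithm to find gcd.
We find integers such that 4*x0 + 4*y0 = 4

Step 3: Scale the particular solution.
Multiply by 4/4 = 1:
u = 0, v = 1

Step 4: Verify.
4*(0) + 4*(1) = 4 = 4 ✓

u = 0, v = 1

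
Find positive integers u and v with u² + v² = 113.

We need to find integers u, v > 0 such that u² + v² = 113.
Trying u = 7: v² = 113 - 7² = 113 - 49 = 64
v = 8
Check: 7² + 8² = 49 + 64 = 113 ✓

113 = 7² + 8²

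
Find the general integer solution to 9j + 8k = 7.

Step 1: Compute gcd(9, 8) = 1.
Since 1 divides 7, solutions exist.

Step 2: Find a particular solution using extended Euclidean algorithm.
We get j₀ = 7, k₀ = -7.
Check: 9*7 + 8*-7 = 7 = 7 ✓

Step 3: Write the general solution.
j = 7 + (8/1)t = 7 + 8t
k = -7 - (9/1)t = -7 - 9t
for any integer t.

j = 7 + 8t, k = -7 - 9t for integer t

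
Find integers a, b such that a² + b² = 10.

We need to find integers a, b > 0 such that a² + b² = 10.
Trying a = 1: b² = 10 - 1² = 10 - 1 = 9
b = 3
Check: 1² + 3² = 1 + 9 = 10 ✓

10 = 1² + 3²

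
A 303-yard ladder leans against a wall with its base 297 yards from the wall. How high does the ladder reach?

The ladder, wall, and ground form a right triangle with hypotenuse 303 and one leg 297.
By the Pythagorean theorem: h² = 303² - 297² = 91809 - 88209 = 3600
h = √3600 = 60 yards

60 yards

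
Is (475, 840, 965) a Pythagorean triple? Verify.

Compute a² + b² = 475² + 840² = 225625 + 705600 = 931225
Compute c² = 965² = 931225
Since 931225 = 931225, confirmed.

Yes, it is a Pythagorean triple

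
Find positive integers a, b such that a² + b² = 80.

Search for a with 80 - a² a perfect square.
a = 4: 80 - 4² = 80 - 16 = 64 = 8² ✓
So a = 4, b = 8.

a = 4, b = 8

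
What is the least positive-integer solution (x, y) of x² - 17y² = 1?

We seek the smallest positive integers (x, y) with x² - 17y² = 1, i.e., x² = 17y² + 1.
Try successive y values:
y = 1: x² = 17·1² + 1 = 18, not a perfect square
y = 2: x² = 17·2² + 1 = 69, not a perfect square
y = 3: x² = 17·3² + 1 = 154, not a perfect square
... continuing the search (or via continued fractions) ...
y = 8: x² = 17·8² + 1 = 1089, x = 33 ✓

Verify: 33² - 17·8² = 1089 - 1088 = 1 ✓

x = 33, y = 8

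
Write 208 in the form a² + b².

We need to find integers a, b > 0 such that a² + b² = 208.
Trying a = 8: b² = 208 - 8² = 208 - 64 = 144
b = 12
Check: 8² + 12² = 64 + 144 = 208 ✓

208 = 8² + 12²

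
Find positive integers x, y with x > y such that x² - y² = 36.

Factor: x² - y² = (x+y)(x-y) = 36.
We need two factors of 36 with the same parity.
Use x+y = 18 and x-y = 2 (product 18·2 = 36).
Adding: 2x = 20, so x = 10.
Subtracting: 2y = 16, so y = 8.
Check: 10² - 8² = 100 - 64 = 36 ✓

x = 10, y = 8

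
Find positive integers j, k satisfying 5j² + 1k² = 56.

Try small values of j and check whether (56 - 5j²)/1 is a perfect square.
j = 2: 5·2² = 20, so 1k² = 56 - 20 = 36, giving k² = 36, k = 6.
Check: 5·2² + 1·6² = 20 + 36 = 56 ✓

j = 2, k = 6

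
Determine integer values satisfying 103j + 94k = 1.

Step 1: Check solvability.
gcd(103, 94) = 1
Since 1 divides 1, solutions exist.

Step 2: Apply extended Euclidean algorithm to find gcd.
We find integers such that 103*x0 + 94*y0 = 1

Step 3: Scale the particular solution.
Multiply by 1/1 = 1:
j = 21, k = -23

Step 4: Verify.
103*(21) + 94*(-23) = 1 = 1 ✓

j = 21, k = -23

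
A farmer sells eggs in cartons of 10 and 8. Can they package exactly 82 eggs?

We need non-negative a, b with 10a + 8b = 82.
gcd(10, 8) = 2 divides 82.
Try a = 1: 8b = 82 - 10 = 72, so b = 9.
One way: 1 cartons of 10 and 9 cartons of 8.

Yes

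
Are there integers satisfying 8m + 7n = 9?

Step 1: Compute gcd(8, 7).
gcd(8, 7) = 1

Step 2: Check divisibility.
Does 1 divide 9? 9 = 1 x 9, so yes.

By the theorem on linear Diophantine equations, 8m + 7n = 9 has integer solutions if and only if gcd(8, 7) divides 9. Since 1 | 9, solutions exist.

Yes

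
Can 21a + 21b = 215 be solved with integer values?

Step 1: Compute gcd(21, 21).
gcd(21, 21) = 21

Step 2: Check divisibility.
Does 21 divide 215? 215 = 21 x 10 + 5, so no.

By the theorem on linear Diophantine equations, 21a + 21b = 215 has integer solutions if and only if gcd(21, 21) divides 215. Since 21 does not divide 215, no solutions exist.

No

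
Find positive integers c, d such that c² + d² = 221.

Search for c with 221 - c² a perfect square.
c = 5: 221 - 5² = 221 - 25 = 196 = 14² ✓
So c = 5, d = 14.

c = 5, d = 14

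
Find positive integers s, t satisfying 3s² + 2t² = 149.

Try small values of s and check whether (149 - 3s²)/2 is a perfect square.
s = 7: 3·7² = 147, so 2t² = 149 - 147 = 2, giving t² = 1, t = 1.
Check: 3·7² + 2·1² = 147 + 2 = 149 ✓

s = 7, t = 1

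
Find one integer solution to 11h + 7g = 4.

Step 1: Check solvability.
gcd(11, 7) = 1
Since 1 divides 4, solutions exist.

Step 2: Apply extended Euclidean algorithm to find gcd.
We find integers such that 11*x0 + 7*y0 = 1

Step 3: Scale the particular solution.
Multiply by 4/1 = 4:
h = 8, g = -12

Step 4: Verify.
11*(8) + 7*(-12) = 4 = 4 ✓

h = 8, g = -12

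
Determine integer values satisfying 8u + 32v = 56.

Step 1: Check solvability.
gcd(8, 32) = 8
Since 8 divides 56, solutions exist.

Step 2: Apply extended Euclidean algorithm to find gcd.
We find integers such that 8*x0 + 32*y0 = 8

Step 3: Scale the particular solution.
Multiply by 56/8 = 7:
u = 7, v = 0

Step 4: Verify.
8*(7) + 32*(0) = 56 = 56 ✓

u = 7, v = 0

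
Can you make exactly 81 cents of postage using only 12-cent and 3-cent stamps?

We need non-negative x, y with 12x + 3y = 81.
gcd(12, 3) = 3 divides 81, so integer solutions exist.
Search for a non-negative one: x = 0 gives 3y = 81 - 0 = 81, so y = 27.
Check: 12·0 + 3·27 = 81 ✓

Yes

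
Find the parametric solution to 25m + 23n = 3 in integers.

Step 1: Compute gcd(25, 23) = 1.
Since 1 divides 3, solutions exist.

Step 2: Find a particular solution using extended Euclidean algorithm.
We get m₀ = -33, n₀ = 36.
Check: 25*-33 + 23*36 = 3 = 3 ✓

Step 3: Write the general solution.
m = -33 + (23/1)t = -33 + 23t
n = 36 - (25/1)t = 36 - 25t
for any integer t.

m = -33 + 23t, n = 36 - 25t for integer t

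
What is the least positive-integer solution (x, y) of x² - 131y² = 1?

We seek the smallest positive integers (x, y) with x² - 131y² = 1, i.e., x² = 131y² + 1.
Try successive y values:
y = 1: x² = 131·1² + 1 = 132, not a perfect square
y = 2: x² = 131·2² + 1 = 525, not a perfect square
y = 3: x² = 131·3² + 1 = 1180, not a perfect square
... continuing the search (or via continued fractions) ...
y = 927: x² = 131·927² + 1 = 112572100, x = 10610 ✓

Verify: 10610² - 131·927² = 112572100 - 112572099 = 1 ✓

x = 10610, y = 927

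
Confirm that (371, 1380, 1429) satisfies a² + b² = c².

Compute a² + b² = 371² + 1380² = 137641 + 1904400 = 2042041
Compute c² = 1429² = 2042041
Since 2042041 = 2042041, confirmed.

Yes, it is a Pythagorean triple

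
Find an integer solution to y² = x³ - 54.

Try small integer x values and check whether x³ - 54 is a perfect square.
x = 7: x³ - 54 = 7³ - 54 = 343 - 54 = 289
Is 289 a perfect square? 17² = 289 ✓
So (x, y) = (7, -17) is a solution.

x = 7, y = -17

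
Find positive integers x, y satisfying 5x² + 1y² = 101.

Try small values of x and check whether (101 - 5x²)/1 is a perfect square.
x = 2: 5·2² = 20, so 1y² = 101 - 20 = 81, giving y² = 81, y = 9.
Check: 5·2² + 1·9² = 20 + 81 = 101 ✓

x = 2, y = 9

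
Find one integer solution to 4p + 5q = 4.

Step 1: Check solvability.
gcd(4, 5) = 1
Since 1 divides 4, solutions exist.

Step 2: Apply extended Euclidean algorithm to find gcd.
We find integers such that 4*x0 + 5*y0 = 1

Step 3: Scale the particular solution.
Multiply by 4/1 = 4:
p = -4, q = 4

Step 4: Verify.
4*(-4) + 5*(4) = 4 = 4 ✓

p = -4, q = 4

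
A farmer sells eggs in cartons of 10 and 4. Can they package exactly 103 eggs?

We need non-negative a, b with 10a + 4b = 103.
gcd(10, 4) = 2, and 2 does not divide 103.
No integer solutions exist.

No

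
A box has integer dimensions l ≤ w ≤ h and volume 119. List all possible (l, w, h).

Iterate l from 1 to ⌊119^(1/3)⌋. For each l dividing 119, iterate w ≥ l with w dividing 119/l, and set h = 119/(l·w).
Triples found (2): (1×1×119), (1×7×17)

(1×1×119), (1×7×17)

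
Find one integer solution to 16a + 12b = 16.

Step 1: Check solvability.
gcd(16, 12) = 4
Since 4 divides 16, solutions exist.

Step 2: Apply extended Euclidean algorithm to find gcd.
We find integers such that 16*x0 + 12*y0 = 4

Step 3: Scale the particular solution.
Multiply by 16/4 = 4:
a = 4, b = -4

Step 4: Verify.
16*(4) + 12*(-4) = 16 = 16 ✓

a = 4, b = -4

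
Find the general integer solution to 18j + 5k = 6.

Step 1: Compute gcd(18, 5) = 1.
Since 1 divides 6, solutions exist.

Step 2: Find a particular solution using extended Euclidean algorithm.
We get j₀ = 12, k₀ = -42.
Check: 18*12 + 5*-42 = 6 = 6 ✓

Step 3: Write the general solution.
j = 12 + (5/1)t = 12 + 5t
k = -42 - (18/1)t = -42 - 18t
for any integer t.

j = 12 + 5t, k = -42 - 18t for integer t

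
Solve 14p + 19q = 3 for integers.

Step 1: Check solvability.
gcd(14, 19) = 1
Since 1 divides 3, solutions exist.

Step 2: Apply extended Euclidean algorithm to find gcd.
We find integers such that 14*x0 + 19*y0 = 1

Step 3: Scale the particular solution.
Multiply by 3/1 = 3:
p = -12, q = 9

Step 4: Verify.
14*(-12) + 19*(9) = 3 = 3 ✓

p = -12, q = 9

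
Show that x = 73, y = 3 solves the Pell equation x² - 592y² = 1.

Compute x² = 73² = 5329
Compute 592y² = 592·3² = 592·9 = 5328
x² - 592y² = 5329 - 5328 = 1
Since this equals 1, (73, 3) is a solution.

Yes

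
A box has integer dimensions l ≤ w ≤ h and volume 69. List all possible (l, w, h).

Iterate l from 1 to ⌊69^(1/3)⌋. For each l dividing 69, iterate w ≥ l with w dividing 69/l, and set h = 69/(l·w).
Triples found (2): (1×1×69), (1×3×23)

(1×1×69), (1×3×23)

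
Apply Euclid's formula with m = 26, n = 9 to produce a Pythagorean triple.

a = m² - n² = 26² - 9² = 676 - 81 = 595
b = 2mn = 2·26·9 = 468
c = m² + n² = 676 + 81 = 757
Verify: 595² + 468² = 354025 + 219024 = 573049 = 757² ✓

(595, 468, 757)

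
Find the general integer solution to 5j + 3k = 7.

Step 1: Compute gcd(5, 3) = 1.
Since 1 divides 7, solutions exist.

Step 2: Find a particular solution using extended Euclidean algorithm.
We get j₀ = -7, k₀ = 14.
Check: 5*-7 + 3*14 = 7 = 7 ✓

Step 3: Write the general solution.
j = -7 + (3/1)t = -7 + 3t
k = 14 - (5/1)t = 14 - 5t
for any integer t.

j = -7 + 3t, k = 14 - 5t for integer t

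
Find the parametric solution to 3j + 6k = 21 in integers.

Step 1: Compute gcd(3, 6) = 3.
Since 3 divides 21, solutions exist.

Step 2: Find a particular solution using extended Euclidean algorithm.
We get j₀ = 7, k₀ = 0.
Check: 3*7 + 6*0 = 21 = 21 ✓

Step 3: Write the general solution.
j = 7 + (6/3)t = 7 + 2t
k = 0 - (3/3)t = 0 - 1t
for any integer t.

j = 7 + 2t, k = 0 - 1t for integer t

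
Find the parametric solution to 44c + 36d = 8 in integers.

Step 1: Compute gcd(44, 36) = 4.
Since 4 divides 8, solutions exist.

Step 2: Find a particular solution using extended Euclidean algorithm.
We get c₀ = -8, d₀ = 10.
Check: 44*-8 + 36*10 = 8 = 8 ✓

Step 3: Write the general solution.
c = -8 + (36/4)t = -8 + 9t
d = 10 - (44/4)t = 10 - 11t
for any integer t.

c = -8 + 9t, d = 10 - 11t for integer t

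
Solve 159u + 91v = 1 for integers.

Step 1: Check solvability.
gcd(159, 91) = 1
Since 1 divides 1, solutions exist.

Step 2: Apply extended Euclidean algorithm to find gcd.
We find integers such that 159*x0 + 91*y0 = 1

Step 3: Scale the particular solution.
Multiply by 1/1 = 1:
u = -4, v = 7

Step 4: Verify.
159*(-4) + 91*(7) = 1 = 1 ✓

u = -4, v = 7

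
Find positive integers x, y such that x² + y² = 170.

Search for x with 170 - x² a perfect square.
x = 1: 170 - 1² = 170 - 1 = 169 = 13² ✓
So x = 1, y = 13.

x = 1, y = 13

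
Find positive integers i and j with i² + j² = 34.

We need to find integers i, j > 0 such that i² + j² = 34.
Trying i = 3: j² = 34 - 3² = 34 - 9 = 25
j = 5
Check: 3² + 5² = 9 + 25 = 34 ✓

34 = 3² + 5²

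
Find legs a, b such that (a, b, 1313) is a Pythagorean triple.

We need a² + b² = 1313² = 1723969.
Trying: 255² + 1288² = 65025 + 1658944 = 1723969 ✓

(255, 1288, 1313)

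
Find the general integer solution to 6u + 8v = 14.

Step 1: Compute gcd(6, 8) = 2.
Since 2 divides 14, solutions exist.

Step 2: Find a particular solution using extended Euclidean algorithm.
We get u₀ = -7, v₀ = 7.
Check: 6*-7 + 8*7 = 14 = 14 ✓

Step 3: Write the general solution.
u = -7 + (8/2)t = -7 + 4t
v = 7 - (6/2)t = 7 - 3t
for any integer t.

u = -7 + 4t, v = 7 - 3t for integer t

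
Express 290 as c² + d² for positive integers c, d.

We need to find integers c, d > 0 such that c² + d² = 290.
Trying c = 1: d² = 290 - 1² = 290 - 1 = 289
d = 17
Check: 1² + 17² = 1 + 289 = 290 ✓

290 = 1² + 17²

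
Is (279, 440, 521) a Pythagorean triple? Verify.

Compute a² + b² = 279² + 440² = 77841 + 193600 = 271441
Compute c² = 521² = 271441
Since 271441 = 271441, confirmed.

Yes, it is a Pythagorean triple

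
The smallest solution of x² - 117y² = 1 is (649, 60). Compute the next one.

Solutions to x² - Dy² = 1 are generated by powers of (x₀ + y₀√D).
The next solution satisfies x₁ + y₁√117 = (x₀ + y₀√117)², giving:
x₁ = x₀² + 117y₀² = 649² + 117·60² = 421201 + 421200 = 842401
y₁ = 2x₀y₀ = 2·649·60 = 77880

Verify: 842401² - 117·77880² = 709639444801 - 709639444800 = 1 ✓

x = 842401, y = 77880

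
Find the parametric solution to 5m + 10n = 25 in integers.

Step 1: Compute gcd(5, 10) = 5.
Since 5 divides 25, solutions exist.

Step 2: Find a particular solution using extended Euclidean algorithm.
We get m₀ = 5, n₀ = 0.
Check: 5*5 + 10*0 = 25 = 25 ✓

Step 3: Write the general solution.
m = 5 + (10/5)t = 5 + 2t
n = 0 - (5/5)t = 0 - 1t
for any integer t.

m = 5 + 2t, n = 0 - 1t for integer t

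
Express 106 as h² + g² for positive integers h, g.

We need to find integers h, g > 0 such that h² + g² = 106.
Trying h = 5: g² = 106 - 5² = 106 - 25 = 81
g = 9
Check: 5² + 9² = 25 + 81 = 106 ✓

106 = 5² + 9²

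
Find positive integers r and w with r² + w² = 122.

We need to find integers r, w > 0 such that r² + w² = 122.
Trying r = 1: w² = 122 - 1² = 122 - 1 = 121
w = 11
Check: 1² + 11² = 1 + 121 = 122 ✓

122 = 1² + 11²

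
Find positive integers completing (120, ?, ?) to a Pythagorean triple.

We need the other leg and hypotenuse such that 120² + x² = c².
Take x = 119, c = 169: 120² + 119² = 14400 + 14161 = 28561 = 169² ✓
Triple: (119, 120, 169)

(119, 120, 169)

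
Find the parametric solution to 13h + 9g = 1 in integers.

Step 1: Compute gcd(13, 9) = 1.
Since 1 divides 1, solutions exist.

Step 2: Find a particular solution using extended Euclidean algorithm.
We get h₀ = -2, g₀ = 3.
Check: 13*-2 + 9*3 = 1 = 1 ✓

Step 3: Write the general solution.
h = -2 + (9/1)t = -2 + 9t
g = 3 - (13/1)t = 3 - 13t
for any integer t.

h = -2 + 9t, g = 3 - 13t for integer t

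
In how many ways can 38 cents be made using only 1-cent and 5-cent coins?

We need non-negative integers (x, y) with 1x + 5y = 38.
For each x from 0 to 38, check if (38 - 1x) is a non-negative multiple of 5.
Solutions (x, y): (3,7), (8,6), (13,5), (18,4), ...
Count: 8

8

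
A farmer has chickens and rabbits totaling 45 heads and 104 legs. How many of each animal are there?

Let c = chickens, r = rabbits.
Heads: c + r = 45
Legs: 2c + 4r = 104
From the first equation, c = 45 - r. Substitute:
2(45 - r) + 4r = 104
90 + 2r = 104
r = (104 - 90)/2 = 7
c = 45 - 7 = 38

Chickens: 38, Rabbits: 7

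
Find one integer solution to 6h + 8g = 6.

Step 1: Check solvability.
gcd(6, 8) = 2
Since 2 divides 6, solutions exist.

Step 2: Apply extended Euclidean algorithm to find gcd.
We find integers such that 6*x0 + 8*y0 = 2

Step 3: Scale the particular solution.
Multiply by 6/2 = 3:
h = -3, g = 3

Step 4: Verify.
6*(-3) + 8*(3) = 6 = 6 ✓

h = -3, g = 3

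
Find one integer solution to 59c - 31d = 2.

Step 1: Check solvability.
gcd(59, 31) = 1
Since 1 divides 2, solutions exist.

Step 2: Apply extended Euclidean algorithm to find gcd.
We find integers such that 59*x0 + 31*y0 = 1

Step 3: Scale the particular solution.
Multiply by 2/1 = 2:
c = 20, d = 38

Step 4: Verify.
59*(20) - 31*(38) = 2 = 2 ✓

c = 20, d = 38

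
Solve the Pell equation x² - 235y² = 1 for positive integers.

We seek the smallest positive integers (x, y) with x² - 235y² = 1, i.e., x² = 235y² + 1.
Try successive y values:
y = 1: x² = 235·1² + 1 = 236, not a perfect square
y = 2: x² = 235·2² + 1 = 941, not a perfect square
y = 3: x² = 235·3² + 1 = 2116, x = 46 ✓

Verify: 46² - 235·3² = 2116 - 2115 = 1 ✓

x = 46, y = 3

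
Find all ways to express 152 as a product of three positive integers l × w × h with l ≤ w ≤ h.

Iterate l from 1 to ⌊152^(1/3)⌋. For each l dividing 152, iterate w ≥ l with w dividing 152/l, and set h = 152/(l·w).
Triples found (6): (1×1×152), (1×2×76), (1×4×38), (1×8×19), (2×2×38), (2×4×19)

(1×1×152), (1×2×76), (1×4×38), (1×8×19), (2×2×38), (2×4×19)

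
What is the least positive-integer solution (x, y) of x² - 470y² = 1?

We seek the smallest positive integers (x, y) with x² - 470y² = 1, i.e., x² = 470y² + 1.
Try successive y values:
y = 1: x² = 470·1² + 1 = 471, not a perfect square
y = 2: x² = 470·2² + 1 = 1881, not a perfect square
y = 3: x² = 470·3² + 1 = 4231, not a perfect square
... continuing the search (or via continued fractions) ...
y = 78: x² = 470·78² + 1 = 2859481, x = 1691 ✓

Verify: 1691² - 470·78² = 2859481 - 2859480 = 1 ✓

x = 1691, y = 78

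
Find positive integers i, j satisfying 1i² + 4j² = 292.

Try small values of i and check whether (292 - 1i²)/4 is a perfect square.
i = 6: 1·6² = 36, so 4j² = 292 - 36 = 256, giving j² = 64, j = 8.
Check: 1·6² + 4·8² = 36 + 256 = 292 ✓

i = 6, j = 8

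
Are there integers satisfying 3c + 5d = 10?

Step 1: Compute gcd(3, 5).
gcd(3, 5) = 1

Step 2: Check divisibility.
Does 1 divide 10? 10 = 1 x 10, so yes.

By the theorem on linear Diophantine equations, 3c + 5d = 10 has integer solutions if and only if gcd(3, 5) divides 10. Since 1 | 10, solutions exist.

Yes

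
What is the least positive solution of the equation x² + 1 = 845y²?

We need x² = 845y² - 1. Try successive y:
y = 1: x² = 845·1² - 1 = 844, not a perfect square
y = 2: x² = 845·2² - 1 = 3379, not a perfect square
y = 3: x² = 845·3² - 1 = 7604, not a perfect square
...
y = 421: x² = 845·421² - 1 = 149768644 = 12238² ✓
Check: 12238² - 845·421² = 149768644 - 149768645 = -1 ✓

x = 12238, y = 421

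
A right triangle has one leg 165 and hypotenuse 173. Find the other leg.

b² = c² - a² = 29929 - 27225 = 2704
b = 52

52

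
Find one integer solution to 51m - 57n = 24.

Step 1: Check solvability.
gcd(51, 57) = 3
Since 3 divides 24, solutions exist.

Step 2: Apply extended Euclidean algorithm to find gcd.
We find integers such that 51*x0 + 57*y0 = 3

Step 3: Scale the particular solution.
Multiply by 24/3 = 8:
m = 72, n = 64

Step 4: Verify.
51*(72) - 57*(64) = 24 = 24 ✓

m = 72, n = 64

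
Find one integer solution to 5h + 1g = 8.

Step 1: Check solvability.
gcd(5, 1) = 1
Since 1 divides 8, solutions exist.

Step 2: Apply extended Euclidean algorithm to find gcd.
We find integers such that 5*x0 + 1*y0 = 1

Step 3: Scale the particular solution.
Multiply by 8/1 = 8:
h = 0, g = 8

Step 4: Verify.
5*(0) + 1*(8) = 8 = 8 ✓

h = 0, g = 8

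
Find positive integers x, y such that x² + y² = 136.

Search for x with 136 - x² a perfect square.
x = 6: 136 - 6² = 136 - 36 = 100 = 10² ✓
So x = 6, y = 10.

x = 6, y = 10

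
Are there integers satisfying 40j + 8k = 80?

Step 1: Compute gcd(40, 8).
gcd(40, 8) = 8

Step 2: Check divisibility.
Does 8 divide 80? 80 = 8 x 10, so yes.

By the theorem on linear Diophantine equations, 40j + 8k = 80 has integer solutions if and only if gcd(40, 8) divides 80. Since 8 | 80, solutions exist.

Yes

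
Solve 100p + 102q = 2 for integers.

Step 1: Check solvability.
gcd(100, 102) = 2
Since 2 divides 2, solutions exist.

Step 2: Apply extended Euclidean algorithm to find gcd.
We find integers such that 100*x0 + 102*y0 = 2

Step 3: Scale the particular solution.
Multiply by 2/2 = 1:
p = -1, q = 1

Step 4: Verify.
100*(-1) + 102*(1) = 2 = 2 ✓

p = -1, q = 1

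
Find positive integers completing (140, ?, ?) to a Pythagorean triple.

We need the other leg and hypotenuse such that 140² + x² = c².
Take x = 693, c = 707: 140² + 693² = 19600 + 480249 = 499849 = 707² ✓
Triple: (693, 140, 707)

(693, 140, 707)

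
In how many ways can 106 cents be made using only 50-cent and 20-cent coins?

We need non-negative integers (x, y) with 50x + 20y = 106.
For each x from 0 to 2, check if (106 - 50x) is a non-negative multiple of 20.
Solutions (x, y): none
Count: 0

0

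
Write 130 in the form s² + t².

We need to find integers s, t > 0 such that s² + t² = 130.
Trying s = 3: t² = 130 - 3² = 130 - 9 = 121
t = 11
Check: 3² + 11² = 9 + 121 = 130 ✓

130 = 3² + 11²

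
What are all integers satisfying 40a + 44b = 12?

Step 1: Compute gcd(40, 44) = 4.
Since 4 divides 12, solutions exist.

Step 2: Find a particular solution using extended Euclidean algorithm.
We get a₀ = -3, b₀ = 3.
Check: 40*-3 + 44*3 = 12 = 12 ✓

Step 3: Write the general solution.
a = -3 + (44/4)t = -3 + 11t
b = 3 - (40/4)t = 3 - 10t
for any integer t.

a = -3 + 11t, b = 3 - 10t for integer t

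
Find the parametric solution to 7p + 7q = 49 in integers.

Step 1: Compute gcd(7, 7) = 7.
Since 7 divides 49, solutions exist.

Step 2: Find a particular solution using extended Euclidean algorithm.
We get p₀ = 0, q₀ = 7.
Check: 7*0 + 7*7 = 49 = 49 ✓

Step 3: Write the general solution.
p = 0 + (7/7)t = 0 + 1t
q = 7 - (7/7)t = 7 - 1t
for any integer t.

p = 0 + 1t, q = 7 - 1t for integer t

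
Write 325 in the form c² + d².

We need to find integers c, d > 0 such that c² + d² = 325.
Trying c = 1: d² = 325 - 1² = 325 - 1 = 324
d = 18
Check: 1² + 18² = 1 + 324 = 325 ✓

325 = 1² + 18²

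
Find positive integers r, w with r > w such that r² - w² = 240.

Factor: r² - w² = (r+w)(r-w) = 240.
We need two factors of 240 with the same parity.
Use r+w = 120 and r-w = 2 (product 120·2 = 240).
Adding: 2r = 122, so r = 61.
Subtracting: 2w = 118, so w = 59.
Check: 61² - 59² = 3721 - 3481 = 240 ✓

r = 61, w = 59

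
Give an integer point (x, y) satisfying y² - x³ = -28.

Try small integer x values and check whether x³ - 28 is a perfect square.
x = 4: x³ - 28 = 4³ - 28 = 64 - 28 = 36
Is 36 a perfect square? 6² = 36 ✓
So (x, y) = (4, -6) is a solution.

x = 4, y = -6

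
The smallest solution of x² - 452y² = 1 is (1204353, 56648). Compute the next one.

Solutions to x² - Dy² = 1 are generated by powers of (x₀ + y₀√D).
The next solution satisfies x₁ + y₁√452 = (x₀ + y₀√452)², giving:
x₁ = x₀² + 452y₀² = 1204353² + 452·56648² = 1450466148609 + 1450466148608 = 2900932297217
y₁ = 2x₀y₀ = 2·1204353·56648 = 136448377488

Verify: 2900932297217² - 452·136448377488² = 8415408193036700825945089 - 8415408193036700825945088 = 1 ✓

x = 2900932297217, y = 136448377488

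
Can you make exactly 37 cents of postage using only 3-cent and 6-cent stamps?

We need non-negative x, y with 3x + 6y = 37.
gcd(3, 6) = 3, and 3 does not divide 37.
No integer solutions exist, so certainly no non-negative ones.

No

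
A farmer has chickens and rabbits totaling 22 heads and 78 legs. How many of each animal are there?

Let c = chickens, r = rabbits.
Heads: c + r = 22
Legs: 2c + 4r = 78
From the first equation, c = 22 - r. Substitute:
2(22 - r) + 4r = 78
44 + 2r = 78
r = (78 - 44)/2 = 17
c = 22 - 17 = 5

Chickens: 5, Rabbits: 17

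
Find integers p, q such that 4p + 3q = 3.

Step 1: Check solvability.
gcd(4, 3) = 1
Since 1 divides 3, solutions exist.

Step 2: Apply extended Euclidean algorithm to find gcd.
We find integers such that 4*x0 + 3*y0 = 1

Step 3: Scale the particular solution.
Multiply by 3/1 = 3:
p = 3, q = -3

Step 4: Verify.
4*(3) + 3*(-3) = 3 = 3 ✓

p = 3, q = -3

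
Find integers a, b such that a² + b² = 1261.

We need to find integers a, b > 0 such that a² + b² = 1261.
Trying a = 6: b² = 1261 - 6² = 1261 - 36 = 1225
b = 35
Check: 6² + 35² = 36 + 1225 = 1261 ✓

1261 = 6² + 35²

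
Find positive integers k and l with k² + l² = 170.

We need to find integers k, l > 0 such that k² + l² = 170.
Trying k = 1: l² = 170 - 1² = 170 - 1 = 169
l = 13
Check: 1² + 13² = 1 + 169 = 170 ✓

170 = 1² + 13²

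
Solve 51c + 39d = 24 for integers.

Step 1: Check solvability.
gcd(51, 39) = 3
Since 3 divides 24, solutions exist.

Step 2: Apply extended Euclidean algorithm to find gcd.
We find integers such that 51*x0 + 39*y0 = 3

Step 3: Scale the particular solution.
Multiply by 24/3 = 8:
c = -24, d = 32

Step 4: Verify.
51*(-24) + 39*(32) = 24 = 24 ✓

c = -24, d = 32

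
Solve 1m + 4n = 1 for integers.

Step 1: Check solvability.
gcd(1, 4) = 1
Since 1 divides 1, solutions exist.

Step 2: Apply extended Euclidean algorithm to find gcd.
We find integers such that 1*x0 + 4*y0 = 1

Step 3: Scale the particular solution.
Multiply by 1/1 = 1:
m = 1, n = 0

Step 4: Verify.
1*(1) + 4*(0) = 1 = 1 ✓

m = 1, n = 0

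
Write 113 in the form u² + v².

We need to find integers u, v > 0 such that u² + v² = 113.
Trying u = 7: v² = 113 - 7² = 113 - 49 = 64
v = 8
Check: 7² + 8² = 49 + 64 = 113 ✓

113 = 7² + 8²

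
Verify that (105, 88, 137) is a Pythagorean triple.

Compute a² + b² = 105² + 88² = 11025 + 7744 = 18769
Compute c² = 137² = 18769
Since 18769 = 18769, confirmed.

Yes, it is a Pythagorean triple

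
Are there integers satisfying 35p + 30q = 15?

Step 1: Compute gcd(35, 30).
gcd(35, 30) = 5

Step 2: Check divisibility.
Does 5 divide 15? 15 = 5 x 3, so yes.

By the theorem on linear Diophantine equations, 35p + 30q = 15 has integer solutions if and only if gcd(35, 30) divides 15. Since 5 | 15, solutions exist.

Yes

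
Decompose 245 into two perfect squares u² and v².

We need to find integers u, v > 0 such that u² + v² = 245.
Trying u = 7: v² = 245 - 7² = 245 - 49 = 196
v = 14
Check: 7² + 14² = 49 + 196 = 245 ✓

245 = 7² + 14²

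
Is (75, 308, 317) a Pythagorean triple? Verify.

Compute a² + b² = 75² + 308² = 5625 + 94864 = 100489
Compute c² = 317² = 100489
Since 100489 = 100489, confirmed.

Yes, it is a Pythagorean triple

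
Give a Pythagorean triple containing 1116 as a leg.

We need the other leg and hypotenuse such that 1116² + x² = c².
Take x = 637, c = 1285: 1116² + 637² = 1245456 + 405769 = 1651225 = 1285² ✓
Triple: (637, 1116, 1285)

(637, 1116, 1285)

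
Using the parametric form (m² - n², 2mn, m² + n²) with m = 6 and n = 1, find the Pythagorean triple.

a = m² - n² = 36 - 1 = 35
b = 2mn = 2·6·1 = 12
c = m² + n² = 36 + 1 = 37
Verify: 35² + 12² = 1225 + 144 = 1369 = 37² ✓

(35, 12, 37)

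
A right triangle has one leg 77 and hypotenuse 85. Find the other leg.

b² = c² - a² = 7225 - 5929 = 1296
b = 36

36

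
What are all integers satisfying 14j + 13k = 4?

Step 1: Compute gcd(14, 13) = 1.
Since 1 divides 4, solutions exist.

Step 2: Find a particular solution using extended Euclidean algorithm.
We get j₀ = 4, k₀ = -4.
Check: 14*4 + 13*-4 = 4 = 4 ✓

Step 3: Write the general solution.
j = 4 + (13/1)t = 4 + 13t
k = -4 - (14/1)t = -4 - 14t
for any integer t.

j = 4 + 13t, k = -4 - 14t for integer t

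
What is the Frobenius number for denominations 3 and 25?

For two coprime denominations a and b, the Frobenius number (largest value not representable as a non-negative combination) is ab - a - b.
Here gcd(3, 25) = 1, so they are coprime.
F(3, 25) = 3·25 - 3 - 25 = 75 - 28 = 47

47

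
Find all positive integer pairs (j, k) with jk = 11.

The positive divisors of 11 are: 1, 11.
Each divisor d gives the pair (d, 11/d):
(1, 11), (11, 1)

(1, 11), (11, 1)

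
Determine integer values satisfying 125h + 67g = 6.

Step 1: Check solvability.
gcd(125, 67) = 1
Since 1 divides 6, solutions exist.

Step 2: Apply extended Euclidean algorithm to find gcd.
We find integers such that 125*x0 + 67*y0 = 1

Step 3: Scale the particular solution.
Multiply by 6/1 = 6:
h = -90, g = 168

Step 4: Verify.
125*(-90) + 67*(168) = 6 = 6 ✓

h = -90, g = 168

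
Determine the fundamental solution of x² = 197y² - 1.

We need x² = 197y² - 1. Try successive y:
y = 1: x² = 197·1² - 1 = 196 = 14² ✓
Check: 14² - 197·1² = 196 - 197 = -1 ✓

x = 14, y = 1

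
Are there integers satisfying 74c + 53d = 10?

Step 1: Compute gcd(74, 53).
gcd(74, 53) = 1

Step 2: Check divisibility.
Does 1 divide 10? 10 = 1 x 10, so yes.

By the theorem on linear Diophantine equations, 74c + 53d = 10 has integer solutions if and only if gcd(74, 53) divides 10. Since 1 | 10, solutions exist.

Yes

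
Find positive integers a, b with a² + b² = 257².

We need a² + b² = 257² = 66049.
Trying: 255² + 32² = 65025 + 1024 = 66049 ✓

(255, 32, 257)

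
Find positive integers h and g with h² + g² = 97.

We need to find integers h, g > 0 such that h² + g² = 97.
Trying h = 4: g² = 97 - 4² = 97 - 16 = 81
g = 9
Check: 4² + 9² = 16 + 81 = 97 ✓

97 = 4² + 9²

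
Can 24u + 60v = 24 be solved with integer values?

Step 1: Compute gcd(24, 60).
gcd(24, 60) = 12

Step 2: Check divisibility.
Does 12 divide 24? 24 = 12 x 2, so yes.

By the theorem on linear Diophantine equations, 24u + 60v = 24 has integer solutions if and only if gcd(24, 60) divides 24. Since 12 | 24, solutions exist.

Yes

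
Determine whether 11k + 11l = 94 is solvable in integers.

Step 1: Compute gcd(11, 11).
gcd(11, 11) = 11

Step 2: Check divisibility.
Does 11 divide 94? 94 = 11 x 8 + 6, so no.

By the theorem on linear Diophantine equations, 11k + 11l = 94 has integer solutions if and only if gcd(11, 11) divides 94. Since 11 does not divide 94, no solutions exist.

No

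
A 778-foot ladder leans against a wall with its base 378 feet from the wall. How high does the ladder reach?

The ladder, wall, and ground form a right triangle with hypotenuse 778 and one leg 378.
By the Pythagorean theorem: h² = 778² - 378² = 605284 - 142884 = 462400
h = √462400 = 680 feet

680 feet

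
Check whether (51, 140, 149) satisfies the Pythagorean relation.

Compute a² + b²:
51² + 140² = 2601 + 19600 = 22201
Compute c²:
149² = 22201
Since 22201 = 22201, it is a Pythagorean triple.

Yes, it is a Pythagorean triple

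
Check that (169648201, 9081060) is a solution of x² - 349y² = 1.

Compute x² = 169648201² = 28780512102536401
Compute 349y² = 349·9081060² = 349·82465650723600 = 28780512102536400
x² - 349y² = 28780512102536401 - 28780512102536400 = 1
Since this equals 1, (169648201, 9081060) is a solution.

Yes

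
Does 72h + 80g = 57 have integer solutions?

Step 1: Compute gcd(72, 80).
gcd(72, 80) = 8

Step 2: Check divisibility.
Does 8 divide 57? 57 = 8 x 7 + 1, so no.

By the theorem on linear Diophantine equations, 72h + 80g = 57 has integer solutions if and only if gcd(72, 80) divides 57. Since 8 does not divide 57, no solutions exist.

No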